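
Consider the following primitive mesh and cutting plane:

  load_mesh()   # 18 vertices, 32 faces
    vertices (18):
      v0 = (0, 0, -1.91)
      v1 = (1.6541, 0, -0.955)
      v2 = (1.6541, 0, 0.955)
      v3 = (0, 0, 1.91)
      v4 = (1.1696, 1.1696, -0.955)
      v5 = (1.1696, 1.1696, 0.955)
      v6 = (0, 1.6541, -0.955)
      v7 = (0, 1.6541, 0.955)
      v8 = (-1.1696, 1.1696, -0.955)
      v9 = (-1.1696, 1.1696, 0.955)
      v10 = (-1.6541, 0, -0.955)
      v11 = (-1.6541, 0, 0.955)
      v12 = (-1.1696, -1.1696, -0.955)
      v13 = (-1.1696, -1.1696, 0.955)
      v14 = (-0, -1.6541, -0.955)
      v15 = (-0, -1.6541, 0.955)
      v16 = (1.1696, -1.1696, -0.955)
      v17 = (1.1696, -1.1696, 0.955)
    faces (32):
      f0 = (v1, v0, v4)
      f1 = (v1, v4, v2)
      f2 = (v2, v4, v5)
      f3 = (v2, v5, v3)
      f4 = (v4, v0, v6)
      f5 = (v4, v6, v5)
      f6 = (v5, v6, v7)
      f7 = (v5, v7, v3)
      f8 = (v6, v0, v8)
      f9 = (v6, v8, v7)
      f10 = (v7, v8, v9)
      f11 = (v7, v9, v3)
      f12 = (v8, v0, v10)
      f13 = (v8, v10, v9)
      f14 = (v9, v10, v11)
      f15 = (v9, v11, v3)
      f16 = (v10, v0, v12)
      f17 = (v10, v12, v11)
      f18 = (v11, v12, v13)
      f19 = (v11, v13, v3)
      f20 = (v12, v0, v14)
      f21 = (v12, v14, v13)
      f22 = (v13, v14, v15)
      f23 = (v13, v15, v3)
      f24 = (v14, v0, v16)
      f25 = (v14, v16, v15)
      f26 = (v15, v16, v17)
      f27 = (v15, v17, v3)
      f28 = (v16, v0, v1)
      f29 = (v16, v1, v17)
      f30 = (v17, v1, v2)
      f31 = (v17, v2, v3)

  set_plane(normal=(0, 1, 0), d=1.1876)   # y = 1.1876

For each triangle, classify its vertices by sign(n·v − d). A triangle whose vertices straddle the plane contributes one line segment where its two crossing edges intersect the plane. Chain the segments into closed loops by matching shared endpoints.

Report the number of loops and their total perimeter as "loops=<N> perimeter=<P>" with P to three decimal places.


loops=1 perimeter=8.452

Straddling triangles (8 of 32):
  (v4,v0,v6) [--+] → (0, 1.1876, -1.22434)–(1.12615, 1.1876, -0.955)  len=1.1579
  (v4,v6,v5) [-+-] → (1.12615, 1.1876, -0.955)–(1.12615, 1.1876, 0.88404)  len=1.8390
  (v5,v6,v7) [-++] → (1.12615, 1.1876, 0.88404)–(1.12615, 1.1876, 0.955)  len=0.0710
  (v5,v7,v3) [-+-] → (1.12615, 1.1876, 0.955)–(0, 1.1876, 1.22434)  len=1.1579
  (v6,v0,v8) [+--] → (0, 1.1876, -1.22434)–(-1.12615, 1.1876, -0.955)  len=1.1579
  (v6,v8,v7) [+-+] → (-1.12615, 1.1876, -0.955)–(-1.12615, 1.1876, -0.88404)  len=0.0710
  (v7,v8,v9) [+--] → (-1.12615, 1.1876, -0.88404)–(-1.12615, 1.1876, 0.955)  len=1.8390
  (v7,v9,v3) [+--] → (-1.12615, 1.1876, 0.955)–(0, 1.1876, 1.22434)  len=1.1579

Chained into 1 loop(s):
  loop 1: 8 segments, perimeter = 8.4516
Total perimeter = 8.452


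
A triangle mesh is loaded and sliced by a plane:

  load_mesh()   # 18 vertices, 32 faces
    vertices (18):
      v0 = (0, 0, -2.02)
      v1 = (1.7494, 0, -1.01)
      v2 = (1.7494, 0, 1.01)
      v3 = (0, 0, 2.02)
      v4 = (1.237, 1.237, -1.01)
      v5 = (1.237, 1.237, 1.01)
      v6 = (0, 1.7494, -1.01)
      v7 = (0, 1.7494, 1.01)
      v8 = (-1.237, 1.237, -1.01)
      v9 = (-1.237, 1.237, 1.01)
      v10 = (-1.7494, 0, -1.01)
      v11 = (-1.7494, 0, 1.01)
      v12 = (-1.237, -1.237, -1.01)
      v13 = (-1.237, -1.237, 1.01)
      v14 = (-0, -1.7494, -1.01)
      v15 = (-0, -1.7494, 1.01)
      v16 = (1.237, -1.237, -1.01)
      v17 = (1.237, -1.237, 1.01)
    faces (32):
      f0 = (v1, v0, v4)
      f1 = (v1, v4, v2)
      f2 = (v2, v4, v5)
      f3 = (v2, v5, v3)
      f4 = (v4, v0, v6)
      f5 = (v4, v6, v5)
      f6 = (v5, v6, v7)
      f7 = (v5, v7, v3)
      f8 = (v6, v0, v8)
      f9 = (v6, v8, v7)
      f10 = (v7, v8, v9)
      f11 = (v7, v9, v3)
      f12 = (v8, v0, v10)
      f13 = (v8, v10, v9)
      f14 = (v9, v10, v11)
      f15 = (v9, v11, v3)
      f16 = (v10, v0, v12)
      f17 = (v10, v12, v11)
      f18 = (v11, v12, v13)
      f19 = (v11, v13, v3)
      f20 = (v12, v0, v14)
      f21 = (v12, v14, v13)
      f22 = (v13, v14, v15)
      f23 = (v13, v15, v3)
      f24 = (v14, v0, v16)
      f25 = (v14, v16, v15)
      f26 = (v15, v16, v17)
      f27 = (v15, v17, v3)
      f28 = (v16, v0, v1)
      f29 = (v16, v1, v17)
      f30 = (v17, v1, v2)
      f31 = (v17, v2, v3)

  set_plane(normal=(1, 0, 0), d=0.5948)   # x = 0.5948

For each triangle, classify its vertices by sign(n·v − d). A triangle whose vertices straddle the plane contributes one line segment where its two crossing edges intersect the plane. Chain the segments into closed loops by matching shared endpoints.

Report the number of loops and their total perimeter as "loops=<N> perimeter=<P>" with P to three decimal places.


Straddling triangles (12 of 32):
  (v1,v0,v4) [+-+] → (0.5948, 0, -1.6766)–(0.5948, 0.5948, -1.53435)  len=0.6116
  (v2,v5,v3) [++-] → (0.5948, 0.5948, 1.53435)–(0.5948, 0, 1.6766)  len=0.6116
  (v4,v0,v6) [+--] → (0.5948, 0.5948, -1.53435)–(0.5948, 1.50302, -1.01)  len=1.0487
  (v4,v6,v5) [+-+] → (0.5948, 1.50302, -1.01)–(0.5948, 1.50302, -0.0387017)  len=0.9713
  (v5,v6,v7) [+--] → (0.5948, 1.50302, -0.0387017)–(0.5948, 1.50302, 1.01)  len=1.0487
  (v5,v7,v3) [+--] → (0.5948, 1.50302, 1.01)–(0.5948, 0.5948, 1.53435)  len=1.0487
  (v14,v0,v16) [--+] → (0.5948, -0.5948, -1.53435)–(0.5948, -1.50302, -1.01)  len=1.0487
  (v14,v16,v15) [-+-] → (0.5948, -1.50302, -1.01)–(0.5948, -1.50302, 0.0387017)  len=1.0487
  (v15,v16,v17) [-++] → (0.5948, -1.50302, 0.0387017)–(0.5948, -1.50302, 1.01)  len=0.9713
  (v15,v17,v3) [-+-] → (0.5948, -1.50302, 1.01)–(0.5948, -0.5948, 1.53435)  len=1.0487
  (v16,v0,v1) [+-+] → (0.5948, -0.5948, -1.53435)–(0.5948, 0, -1.6766)  len=0.6116
  (v17,v2,v3) [++-] → (0.5948, 0, 1.6766)–(0.5948, -0.5948, 1.53435)  len=0.6116

Chained into 1 loop(s):
  loop 1: 12 segments, perimeter = 10.6811
Total perimeter = 10.681

loops=1 perimeter=10.681


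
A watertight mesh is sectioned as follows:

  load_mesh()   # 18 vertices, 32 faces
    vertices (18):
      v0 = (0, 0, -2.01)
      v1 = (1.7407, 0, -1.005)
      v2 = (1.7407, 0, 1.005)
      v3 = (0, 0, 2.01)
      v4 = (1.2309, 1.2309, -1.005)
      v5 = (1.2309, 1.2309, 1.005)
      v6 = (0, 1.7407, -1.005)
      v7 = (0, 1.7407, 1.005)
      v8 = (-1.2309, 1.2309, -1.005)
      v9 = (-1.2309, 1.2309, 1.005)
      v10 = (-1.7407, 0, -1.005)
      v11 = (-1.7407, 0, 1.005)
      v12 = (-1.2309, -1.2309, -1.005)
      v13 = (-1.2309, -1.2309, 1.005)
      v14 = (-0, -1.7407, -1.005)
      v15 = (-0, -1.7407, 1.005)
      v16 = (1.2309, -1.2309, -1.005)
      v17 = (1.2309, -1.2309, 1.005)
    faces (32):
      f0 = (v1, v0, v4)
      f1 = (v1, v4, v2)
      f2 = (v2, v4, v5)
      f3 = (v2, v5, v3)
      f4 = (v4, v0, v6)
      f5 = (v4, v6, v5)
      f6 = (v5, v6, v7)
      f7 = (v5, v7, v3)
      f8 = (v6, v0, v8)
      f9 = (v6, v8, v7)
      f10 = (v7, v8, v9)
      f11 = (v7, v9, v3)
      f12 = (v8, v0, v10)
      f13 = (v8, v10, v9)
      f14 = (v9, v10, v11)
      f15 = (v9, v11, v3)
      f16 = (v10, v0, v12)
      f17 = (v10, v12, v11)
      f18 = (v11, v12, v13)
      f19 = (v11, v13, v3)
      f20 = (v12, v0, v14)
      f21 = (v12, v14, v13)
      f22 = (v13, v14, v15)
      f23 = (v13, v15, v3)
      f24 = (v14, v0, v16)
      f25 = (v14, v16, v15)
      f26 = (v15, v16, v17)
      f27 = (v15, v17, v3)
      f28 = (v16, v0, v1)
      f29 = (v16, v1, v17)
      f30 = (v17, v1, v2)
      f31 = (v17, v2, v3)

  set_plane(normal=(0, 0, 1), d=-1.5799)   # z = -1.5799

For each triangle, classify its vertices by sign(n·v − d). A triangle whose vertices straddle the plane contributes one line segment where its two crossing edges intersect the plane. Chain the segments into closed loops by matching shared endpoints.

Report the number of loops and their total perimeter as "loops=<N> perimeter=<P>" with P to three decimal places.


Straddling triangles (8 of 32):
  (v1,v0,v4) [+-+] → (0.74495, 0, -1.5799)–(0.526776, 0.526776, -1.5799)  len=0.5702
  (v4,v0,v6) [+-+] → (0.526776, 0.526776, -1.5799)–(0, 0.74495, -1.5799)  len=0.5702
  (v6,v0,v8) [+-+] → (0, 0.74495, -1.5799)–(-0.526776, 0.526776, -1.5799)  len=0.5702
  (v8,v0,v10) [+-+] → (-0.526776, 0.526776, -1.5799)–(-0.74495, 0, -1.5799)  len=0.5702
  (v10,v0,v12) [+-+] → (-0.74495, 0, -1.5799)–(-0.526776, -0.526776, -1.5799)  len=0.5702
  (v12,v0,v14) [+-+] → (-0.526776, -0.526776, -1.5799)–(0, -0.74495, -1.5799)  len=0.5702
  (v14,v0,v16) [+-+] → (0, -0.74495, -1.5799)–(0.526776, -0.526776, -1.5799)  len=0.5702
  (v16,v0,v1) [+-+] → (0.526776, -0.526776, -1.5799)–(0.74495, 0, -1.5799)  len=0.5702

Chained into 1 loop(s):
  loop 1: 8 segments, perimeter = 4.5614
Total perimeter = 4.561

loops=1 perimeter=4.561


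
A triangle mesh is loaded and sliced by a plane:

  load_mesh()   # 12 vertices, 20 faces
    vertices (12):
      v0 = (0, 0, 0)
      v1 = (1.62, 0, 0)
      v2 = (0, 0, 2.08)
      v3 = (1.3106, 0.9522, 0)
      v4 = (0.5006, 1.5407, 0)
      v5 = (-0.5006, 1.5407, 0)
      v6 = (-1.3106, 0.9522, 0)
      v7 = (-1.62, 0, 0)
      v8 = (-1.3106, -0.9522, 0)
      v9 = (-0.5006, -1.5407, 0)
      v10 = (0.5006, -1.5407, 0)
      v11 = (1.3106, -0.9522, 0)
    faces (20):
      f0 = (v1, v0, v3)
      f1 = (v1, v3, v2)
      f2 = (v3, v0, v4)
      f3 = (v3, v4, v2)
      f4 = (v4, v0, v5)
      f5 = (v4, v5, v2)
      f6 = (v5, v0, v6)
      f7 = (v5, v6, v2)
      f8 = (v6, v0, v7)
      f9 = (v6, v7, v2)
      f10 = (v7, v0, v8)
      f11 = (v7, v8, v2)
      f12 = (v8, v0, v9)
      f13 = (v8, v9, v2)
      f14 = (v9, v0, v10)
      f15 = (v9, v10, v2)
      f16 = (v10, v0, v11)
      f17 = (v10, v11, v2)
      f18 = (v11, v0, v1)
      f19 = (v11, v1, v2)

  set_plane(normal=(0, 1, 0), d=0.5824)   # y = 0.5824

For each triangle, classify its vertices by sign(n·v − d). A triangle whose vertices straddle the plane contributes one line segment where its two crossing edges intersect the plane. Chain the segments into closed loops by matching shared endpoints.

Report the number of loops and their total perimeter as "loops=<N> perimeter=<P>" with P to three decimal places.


Straddling triangles (10 of 20):
  (v1,v0,v3) [--+] → (0.80161, 0.5824, 0)–(1.43076, 0.5824, 0)  len=0.6291
  (v1,v3,v2) [-+-] → (1.43076, 0.5824, 0)–(0.80161, 0.5824, 0.807797)  len=1.0239
  (v3,v0,v4) [+-+] → (0.80161, 0.5824, 0)–(0.189232, 0.5824, 0)  len=0.6124
  (v3,v4,v2) [++-] → (0.189232, 0.5824, 1.29374)–(0.80161, 0.5824, 0.807797)  len=0.7818
  (v4,v0,v5) [+-+] → (0.189232, 0.5824, 0)–(-0.189232, 0.5824, 0)  len=0.3785
  (v4,v5,v2) [++-] → (-0.189232, 0.5824, 1.29374)–(0.189232, 0.5824, 1.29374)  len=0.3785
  (v5,v0,v6) [+-+] → (-0.189232, 0.5824, 0)–(-0.80161, 0.5824, 0)  len=0.6124
  (v5,v6,v2) [++-] → (-0.80161, 0.5824, 0.807797)–(-0.189232, 0.5824, 1.29374)  len=0.7818
  (v6,v0,v7) [+--] → (-0.80161, 0.5824, 0)–(-1.43076, 0.5824, 0)  len=0.6291
  (v6,v7,v2) [+--] → (-1.43076, 0.5824, 0)–(-0.80161, 0.5824, 0.807797)  len=1.0239

Chained into 1 loop(s):
  loop 1: 10 segments, perimeter = 6.8513
Total perimeter = 6.851

loops=1 perimeter=6.851


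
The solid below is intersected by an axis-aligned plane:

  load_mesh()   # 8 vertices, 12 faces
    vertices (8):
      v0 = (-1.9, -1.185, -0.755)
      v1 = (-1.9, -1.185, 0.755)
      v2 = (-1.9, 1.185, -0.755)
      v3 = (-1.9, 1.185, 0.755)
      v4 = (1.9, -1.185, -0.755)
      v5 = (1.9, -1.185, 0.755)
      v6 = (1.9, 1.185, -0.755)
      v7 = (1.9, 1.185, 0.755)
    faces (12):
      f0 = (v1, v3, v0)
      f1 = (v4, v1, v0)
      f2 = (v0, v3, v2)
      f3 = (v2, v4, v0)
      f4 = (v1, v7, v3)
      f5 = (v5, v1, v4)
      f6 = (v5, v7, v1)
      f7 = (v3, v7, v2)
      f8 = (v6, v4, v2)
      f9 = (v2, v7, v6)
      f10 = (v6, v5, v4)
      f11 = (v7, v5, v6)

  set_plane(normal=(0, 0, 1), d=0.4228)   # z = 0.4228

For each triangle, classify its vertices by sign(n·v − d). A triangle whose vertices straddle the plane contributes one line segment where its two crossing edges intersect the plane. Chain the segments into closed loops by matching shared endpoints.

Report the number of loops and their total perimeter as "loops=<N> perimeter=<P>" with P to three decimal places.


loops=1 perimeter=12.340

Straddling triangles (8 of 12):
  (v1,v3,v0) [++-] → (-1.9, 0.6636, 0.4228)–(-1.9, -1.185, 0.4228)  len=1.8486
  (v4,v1,v0) [-+-] → (-1.064, -1.185, 0.4228)–(-1.9, -1.185, 0.4228)  len=0.8360
  (v0,v3,v2) [-+-] → (-1.9, 0.6636, 0.4228)–(-1.9, 1.185, 0.4228)  len=0.5214
  (v5,v1,v4) [++-] → (-1.064, -1.185, 0.4228)–(1.9, -1.185, 0.4228)  len=2.9640
  (v3,v7,v2) [++-] → (1.064, 1.185, 0.4228)–(-1.9, 1.185, 0.4228)  len=2.9640
  (v2,v7,v6) [-+-] → (1.064, 1.185, 0.4228)–(1.9, 1.185, 0.4228)  len=0.8360
  (v6,v5,v4) [-+-] → (1.9, -0.6636, 0.4228)–(1.9, -1.185, 0.4228)  len=0.5214
  (v7,v5,v6) [++-] → (1.9, -0.6636, 0.4228)–(1.9, 1.185, 0.4228)  len=1.8486

Chained into 1 loop(s):
  loop 1: 8 segments, perimeter = 12.3400
Total perimeter = 12.340


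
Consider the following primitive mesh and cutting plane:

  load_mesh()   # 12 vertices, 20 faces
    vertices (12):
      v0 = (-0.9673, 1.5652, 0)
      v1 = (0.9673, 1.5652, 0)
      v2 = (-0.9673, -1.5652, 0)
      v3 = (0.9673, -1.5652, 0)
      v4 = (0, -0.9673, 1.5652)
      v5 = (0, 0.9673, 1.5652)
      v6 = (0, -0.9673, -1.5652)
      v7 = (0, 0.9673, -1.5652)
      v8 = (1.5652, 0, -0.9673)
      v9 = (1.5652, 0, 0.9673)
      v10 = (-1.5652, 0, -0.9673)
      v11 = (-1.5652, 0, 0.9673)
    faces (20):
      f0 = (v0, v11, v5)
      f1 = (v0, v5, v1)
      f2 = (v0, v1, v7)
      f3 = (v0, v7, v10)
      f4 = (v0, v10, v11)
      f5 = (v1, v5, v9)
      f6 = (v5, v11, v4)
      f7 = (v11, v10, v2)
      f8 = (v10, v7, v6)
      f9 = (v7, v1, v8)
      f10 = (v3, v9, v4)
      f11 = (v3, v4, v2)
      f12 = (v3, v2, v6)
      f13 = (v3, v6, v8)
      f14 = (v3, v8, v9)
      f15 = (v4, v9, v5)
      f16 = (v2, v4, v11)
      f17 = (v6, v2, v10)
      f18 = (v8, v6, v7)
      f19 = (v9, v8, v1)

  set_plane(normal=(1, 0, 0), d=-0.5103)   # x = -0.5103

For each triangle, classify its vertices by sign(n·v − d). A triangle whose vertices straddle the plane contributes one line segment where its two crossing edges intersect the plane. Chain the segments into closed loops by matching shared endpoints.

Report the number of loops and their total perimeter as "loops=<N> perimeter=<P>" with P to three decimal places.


Straddling triangles (10 of 20):
  (v0,v11,v5) [--+] → (-0.5103, 0.651933, 1.37027)–(-0.5103, 1.28272, 0.739477)  len=0.8921
  (v0,v5,v1) [-++] → (-0.5103, 1.28272, 0.739477)–(-0.5103, 1.5652, 0)  len=0.7916
  (v0,v1,v7) [-++] → (-0.5103, 1.5652, 0)–(-0.5103, 1.28272, -0.739477)  len=0.7916
  (v0,v7,v10) [-+-] → (-0.5103, 1.28272, -0.739477)–(-0.5103, 0.651933, -1.37027)  len=0.8921
  (v5,v11,v4) [+-+] → (-0.5103, 0.651933, 1.37027)–(-0.5103, -0.651933, 1.37027)  len=1.3039
  (v10,v7,v6) [-++] → (-0.5103, 0.651933, -1.37027)–(-0.5103, -0.651933, -1.37027)  len=1.3039
  (v3,v4,v2) [++-] → (-0.5103, -1.28272, 0.739477)–(-0.5103, -1.5652, 0)  len=0.7916
  (v3,v2,v6) [+-+] → (-0.5103, -1.5652, 0)–(-0.5103, -1.28272, -0.739477)  len=0.7916
  (v2,v4,v11) [-+-] → (-0.5103, -1.28272, 0.739477)–(-0.5103, -0.651933, 1.37027)  len=0.8921
  (v6,v2,v10) [+--] → (-0.5103, -1.28272, -0.739477)–(-0.5103, -0.651933, -1.37027)  len=0.8921

Chained into 1 loop(s):
  loop 1: 10 segments, perimeter = 9.3424
Total perimeter = 9.342

loops=1 perimeter=9.342


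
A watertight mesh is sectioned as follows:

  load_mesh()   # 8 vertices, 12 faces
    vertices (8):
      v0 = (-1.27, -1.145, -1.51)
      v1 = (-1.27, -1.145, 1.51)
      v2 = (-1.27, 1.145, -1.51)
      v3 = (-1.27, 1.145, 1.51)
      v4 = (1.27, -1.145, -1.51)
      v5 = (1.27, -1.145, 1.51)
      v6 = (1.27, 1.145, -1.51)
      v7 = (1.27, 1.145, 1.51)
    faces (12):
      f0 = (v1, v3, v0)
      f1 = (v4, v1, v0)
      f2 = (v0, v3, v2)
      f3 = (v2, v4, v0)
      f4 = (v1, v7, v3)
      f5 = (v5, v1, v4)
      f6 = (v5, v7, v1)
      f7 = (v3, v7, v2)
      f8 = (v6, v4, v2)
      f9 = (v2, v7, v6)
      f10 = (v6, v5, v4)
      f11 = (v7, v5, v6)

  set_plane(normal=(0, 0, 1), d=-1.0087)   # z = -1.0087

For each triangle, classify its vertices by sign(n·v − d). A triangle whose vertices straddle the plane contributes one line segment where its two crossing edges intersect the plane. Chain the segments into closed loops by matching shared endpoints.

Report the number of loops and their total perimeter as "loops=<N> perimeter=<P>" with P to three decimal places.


Straddling triangles (8 of 12):
  (v1,v3,v0) [++-] → (-1.27, -0.764875, -1.0087)–(-1.27, -1.145, -1.0087)  len=0.3801
  (v4,v1,v0) [-+-] → (0.848377, -1.145, -1.0087)–(-1.27, -1.145, -1.0087)  len=2.1184
  (v0,v3,v2) [-+-] → (-1.27, -0.764875, -1.0087)–(-1.27, 1.145, -1.0087)  len=1.9099
  (v5,v1,v4) [++-] → (0.848377, -1.145, -1.0087)–(1.27, -1.145, -1.0087)  len=0.4216
  (v3,v7,v2) [++-] → (-0.848377, 1.145, -1.0087)–(-1.27, 1.145, -1.0087)  len=0.4216
  (v2,v7,v6) [-+-] → (-0.848377, 1.145, -1.0087)–(1.27, 1.145, -1.0087)  len=2.1184
  (v6,v5,v4) [-+-] → (1.27, 0.764875, -1.0087)–(1.27, -1.145, -1.0087)  len=1.9099
  (v7,v5,v6) [++-] → (1.27, 0.764875, -1.0087)–(1.27, 1.145, -1.0087)  len=0.3801

Chained into 1 loop(s):
  loop 1: 8 segments, perimeter = 9.6600
Total perimeter = 9.660

loops=1 perimeter=9.660


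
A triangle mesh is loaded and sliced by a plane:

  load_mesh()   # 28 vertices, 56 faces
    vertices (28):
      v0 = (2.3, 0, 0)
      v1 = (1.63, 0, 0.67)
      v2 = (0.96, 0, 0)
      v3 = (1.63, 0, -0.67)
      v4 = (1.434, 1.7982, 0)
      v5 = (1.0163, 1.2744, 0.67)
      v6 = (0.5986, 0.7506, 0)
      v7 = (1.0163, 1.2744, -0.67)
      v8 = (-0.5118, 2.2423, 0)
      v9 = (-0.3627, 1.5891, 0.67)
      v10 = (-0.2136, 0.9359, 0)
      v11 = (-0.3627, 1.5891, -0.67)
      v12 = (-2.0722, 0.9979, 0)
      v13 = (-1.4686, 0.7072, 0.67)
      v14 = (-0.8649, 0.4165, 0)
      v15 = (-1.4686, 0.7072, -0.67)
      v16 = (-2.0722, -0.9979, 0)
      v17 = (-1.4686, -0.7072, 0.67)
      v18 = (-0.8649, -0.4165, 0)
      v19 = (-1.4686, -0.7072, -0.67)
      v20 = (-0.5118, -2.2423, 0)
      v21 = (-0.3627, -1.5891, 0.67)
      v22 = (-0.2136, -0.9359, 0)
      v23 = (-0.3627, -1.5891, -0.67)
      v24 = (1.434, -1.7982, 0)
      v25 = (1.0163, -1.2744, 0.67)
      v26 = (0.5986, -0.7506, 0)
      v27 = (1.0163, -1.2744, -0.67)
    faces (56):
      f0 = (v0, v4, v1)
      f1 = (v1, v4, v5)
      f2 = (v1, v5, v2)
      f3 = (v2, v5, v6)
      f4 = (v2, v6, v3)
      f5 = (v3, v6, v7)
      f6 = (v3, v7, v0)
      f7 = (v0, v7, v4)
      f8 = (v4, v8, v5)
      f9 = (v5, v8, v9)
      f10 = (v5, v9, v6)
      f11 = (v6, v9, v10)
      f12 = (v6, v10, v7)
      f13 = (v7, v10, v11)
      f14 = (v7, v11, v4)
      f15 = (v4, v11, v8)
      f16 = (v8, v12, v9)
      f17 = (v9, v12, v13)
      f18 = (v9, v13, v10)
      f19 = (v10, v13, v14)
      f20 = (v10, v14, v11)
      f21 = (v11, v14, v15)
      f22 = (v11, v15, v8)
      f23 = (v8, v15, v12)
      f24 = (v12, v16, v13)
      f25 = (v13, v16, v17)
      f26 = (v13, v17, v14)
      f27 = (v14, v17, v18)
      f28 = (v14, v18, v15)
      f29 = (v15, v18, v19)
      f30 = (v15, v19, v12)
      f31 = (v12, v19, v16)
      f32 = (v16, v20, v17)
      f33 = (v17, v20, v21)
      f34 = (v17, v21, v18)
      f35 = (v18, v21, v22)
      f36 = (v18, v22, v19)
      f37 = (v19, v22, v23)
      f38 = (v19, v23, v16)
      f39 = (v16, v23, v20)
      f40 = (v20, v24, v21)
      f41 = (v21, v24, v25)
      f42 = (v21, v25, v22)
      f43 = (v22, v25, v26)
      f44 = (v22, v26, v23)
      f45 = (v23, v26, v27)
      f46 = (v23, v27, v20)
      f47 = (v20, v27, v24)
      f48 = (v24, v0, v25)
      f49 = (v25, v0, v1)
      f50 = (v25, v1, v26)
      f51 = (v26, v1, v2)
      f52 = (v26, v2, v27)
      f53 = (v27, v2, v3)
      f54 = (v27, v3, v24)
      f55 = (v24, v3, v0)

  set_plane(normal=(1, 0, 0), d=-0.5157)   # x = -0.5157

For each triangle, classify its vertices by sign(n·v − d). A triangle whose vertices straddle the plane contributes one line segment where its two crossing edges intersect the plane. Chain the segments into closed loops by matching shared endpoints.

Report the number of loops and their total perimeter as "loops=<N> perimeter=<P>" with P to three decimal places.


Straddling triangles (16 of 56):
  (v8,v12,v9) [+-+] → (-0.5157, 2.23919, 0)–(-0.5157, 1.53619, 0.610035)  len=0.9308
  (v9,v12,v13) [+--] → (-0.5157, 1.53619, 0.610035)–(-0.5157, 1.46709, 0.67)  len=0.0915
  (v9,v13,v10) [+-+] → (-0.5157, 1.46709, 0.67)–(-0.5157, 0.880848, 0.16128)  len=0.7762
  (v10,v13,v14) [+--] → (-0.5157, 0.880848, 0.16128)–(-0.5157, 0.694981, 0)  len=0.2461
  (v10,v14,v11) [+-+] → (-0.5157, 0.694981, 0)–(-0.5157, 1.23186, -0.465878)  len=0.7108
  (v11,v14,v15) [+--] → (-0.5157, 1.23186, -0.465878)–(-0.5157, 1.46709, -0.67)  len=0.3114
  (v11,v15,v8) [+-+] → (-0.5157, 1.46709, -0.67)–(-0.5157, 2.23604, -0.00273098)  len=1.0181
  (v8,v15,v12) [+--] → (-0.5157, 2.23604, -0.00273098)–(-0.5157, 2.23919, 0)  len=0.0042
  (v16,v20,v17) [-+-] → (-0.5157, -2.23919, 0)–(-0.5157, -2.23604, 0.00273098)  len=0.0042
  (v17,v20,v21) [-++] → (-0.5157, -2.23604, 0.00273098)–(-0.5157, -1.46709, 0.67)  len=1.0181
  (v17,v21,v18) [-+-] → (-0.5157, -1.46709, 0.67)–(-0.5157, -1.23186, 0.465878)  len=0.3114
  (v18,v21,v22) [-++] → (-0.5157, -1.23186, 0.465878)–(-0.5157, -0.694981, 0)  len=0.7108
  (v18,v22,v19) [-+-] → (-0.5157, -0.694981, 0)–(-0.5157, -0.880848, -0.16128)  len=0.2461
  (v19,v22,v23) [-++] → (-0.5157, -0.880848, -0.16128)–(-0.5157, -1.46709, -0.67)  len=0.7762
  (v19,v23,v16) [-+-] → (-0.5157, -1.46709, -0.67)–(-0.5157, -1.53619, -0.610035)  len=0.0915
  (v16,v23,v20) [-++] → (-0.5157, -1.53619, -0.610035)–(-0.5157, -2.23919, 0)  len=0.9308

Chained into 2 loop(s):
  loop 1: 8 segments, perimeter = 4.0891
  loop 2: 8 segments, perimeter = 4.0891
Total perimeter = 8.178

loops=2 perimeter=8.178


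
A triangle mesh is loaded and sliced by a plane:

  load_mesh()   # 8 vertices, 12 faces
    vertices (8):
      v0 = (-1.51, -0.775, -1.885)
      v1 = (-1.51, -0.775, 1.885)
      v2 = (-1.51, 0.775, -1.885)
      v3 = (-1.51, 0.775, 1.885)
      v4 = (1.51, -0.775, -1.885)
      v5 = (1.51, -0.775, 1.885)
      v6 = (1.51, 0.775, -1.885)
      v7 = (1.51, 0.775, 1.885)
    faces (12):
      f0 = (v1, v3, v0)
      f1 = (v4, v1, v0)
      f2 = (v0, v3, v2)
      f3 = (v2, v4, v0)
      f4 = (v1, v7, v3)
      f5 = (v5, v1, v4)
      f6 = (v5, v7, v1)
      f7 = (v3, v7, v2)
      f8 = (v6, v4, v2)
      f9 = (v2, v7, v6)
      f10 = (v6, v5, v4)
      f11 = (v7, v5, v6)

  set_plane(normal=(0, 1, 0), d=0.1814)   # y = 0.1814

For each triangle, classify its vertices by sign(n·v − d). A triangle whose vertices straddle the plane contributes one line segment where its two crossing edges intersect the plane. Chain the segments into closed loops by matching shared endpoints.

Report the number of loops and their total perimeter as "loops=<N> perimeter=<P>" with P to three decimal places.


loops=1 perimeter=13.580

Straddling triangles (8 of 12):
  (v1,v3,v0) [-+-] → (-1.51, 0.1814, 1.885)–(-1.51, 0.1814, 0.441212)  len=1.4438
  (v0,v3,v2) [-++] → (-1.51, 0.1814, 0.441212)–(-1.51, 0.1814, -1.885)  len=2.3262
  (v2,v4,v0) [+--] → (-0.353437, 0.1814, -1.885)–(-1.51, 0.1814, -1.885)  len=1.1566
  (v1,v7,v3) [-++] → (0.353437, 0.1814, 1.885)–(-1.51, 0.1814, 1.885)  len=1.8634
  (v5,v7,v1) [-+-] → (1.51, 0.1814, 1.885)–(0.353437, 0.1814, 1.885)  len=1.1566
  (v6,v4,v2) [+-+] → (1.51, 0.1814, -1.885)–(-0.353437, 0.1814, -1.885)  len=1.8634
  (v6,v5,v4) [+--] → (1.51, 0.1814, -0.441212)–(1.51, 0.1814, -1.885)  len=1.4438
  (v7,v5,v6) [+-+] → (1.51, 0.1814, 1.885)–(1.51, 0.1814, -0.441212)  len=2.3262

Chained into 1 loop(s):
  loop 1: 8 segments, perimeter = 13.5800
Total perimeter = 13.580


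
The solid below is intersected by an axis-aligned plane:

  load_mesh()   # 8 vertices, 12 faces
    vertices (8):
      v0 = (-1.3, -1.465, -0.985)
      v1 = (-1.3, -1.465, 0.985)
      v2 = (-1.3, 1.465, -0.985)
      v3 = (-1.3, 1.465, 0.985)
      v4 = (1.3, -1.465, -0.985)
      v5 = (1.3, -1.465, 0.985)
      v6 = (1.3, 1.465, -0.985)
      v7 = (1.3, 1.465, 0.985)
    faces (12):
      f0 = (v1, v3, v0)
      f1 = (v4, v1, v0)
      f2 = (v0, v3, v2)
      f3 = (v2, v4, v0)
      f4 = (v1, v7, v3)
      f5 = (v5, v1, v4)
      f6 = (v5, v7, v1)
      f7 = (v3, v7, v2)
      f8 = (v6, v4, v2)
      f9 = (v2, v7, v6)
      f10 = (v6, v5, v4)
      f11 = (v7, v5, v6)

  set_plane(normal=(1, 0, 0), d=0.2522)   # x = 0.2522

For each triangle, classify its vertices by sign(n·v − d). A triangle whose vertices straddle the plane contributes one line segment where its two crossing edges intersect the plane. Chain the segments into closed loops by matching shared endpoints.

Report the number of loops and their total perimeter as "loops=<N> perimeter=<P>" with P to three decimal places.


Straddling triangles (8 of 12):
  (v4,v1,v0) [+--] → (0.2522, -1.465, -0.19109)–(0.2522, -1.465, -0.985)  len=0.7939
  (v2,v4,v0) [-+-] → (0.2522, -0.28421, -0.985)–(0.2522, -1.465, -0.985)  len=1.1808
  (v1,v7,v3) [-+-] → (0.2522, 0.28421, 0.985)–(0.2522, 1.465, 0.985)  len=1.1808
  (v5,v1,v4) [+-+] → (0.2522, -1.465, 0.985)–(0.2522, -1.465, -0.19109)  len=1.1761
  (v5,v7,v1) [++-] → (0.2522, 0.28421, 0.985)–(0.2522, -1.465, 0.985)  len=1.7492
  (v3,v7,v2) [-+-] → (0.2522, 1.465, 0.985)–(0.2522, 1.465, 0.19109)  len=0.7939
  (v6,v4,v2) [++-] → (0.2522, -0.28421, -0.985)–(0.2522, 1.465, -0.985)  len=1.7492
  (v2,v7,v6) [-++] → (0.2522, 1.465, 0.19109)–(0.2522, 1.465, -0.985)  len=1.1761

Chained into 1 loop(s):
  loop 1: 8 segments, perimeter = 9.8000
Total perimeter = 9.800

loops=1 perimeter=9.800


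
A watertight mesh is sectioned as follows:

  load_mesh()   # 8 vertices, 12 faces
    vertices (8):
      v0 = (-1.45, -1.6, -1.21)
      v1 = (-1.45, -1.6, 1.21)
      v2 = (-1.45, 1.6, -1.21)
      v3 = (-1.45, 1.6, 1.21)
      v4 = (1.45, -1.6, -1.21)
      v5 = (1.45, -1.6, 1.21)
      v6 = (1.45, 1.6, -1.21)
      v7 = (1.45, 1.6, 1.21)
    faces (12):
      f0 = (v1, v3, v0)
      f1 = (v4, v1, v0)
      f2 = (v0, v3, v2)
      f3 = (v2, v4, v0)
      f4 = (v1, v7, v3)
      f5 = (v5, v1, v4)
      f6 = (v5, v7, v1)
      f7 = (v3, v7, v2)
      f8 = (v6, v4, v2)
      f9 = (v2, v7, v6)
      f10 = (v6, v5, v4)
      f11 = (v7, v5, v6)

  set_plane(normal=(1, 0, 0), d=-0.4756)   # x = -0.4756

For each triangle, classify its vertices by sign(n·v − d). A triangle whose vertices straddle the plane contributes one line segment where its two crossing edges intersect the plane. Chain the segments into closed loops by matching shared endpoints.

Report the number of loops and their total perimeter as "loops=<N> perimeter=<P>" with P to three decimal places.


loops=1 perimeter=11.240

Straddling triangles (8 of 12):
  (v4,v1,v0) [+--] → (-0.4756, -1.6, 0.39688)–(-0.4756, -1.6, -1.21)  len=1.6069
  (v2,v4,v0) [-+-] → (-0.4756, 0.5248, -1.21)–(-0.4756, -1.6, -1.21)  len=2.1248
  (v1,v7,v3) [-+-] → (-0.4756, -0.5248, 1.21)–(-0.4756, 1.6, 1.21)  len=2.1248
  (v5,v1,v4) [+-+] → (-0.4756, -1.6, 1.21)–(-0.4756, -1.6, 0.39688)  len=0.8131
  (v5,v7,v1) [++-] → (-0.4756, -0.5248, 1.21)–(-0.4756, -1.6, 1.21)  len=1.0752
  (v3,v7,v2) [-+-] → (-0.4756, 1.6, 1.21)–(-0.4756, 1.6, -0.39688)  len=1.6069
  (v6,v4,v2) [++-] → (-0.4756, 0.5248, -1.21)–(-0.4756, 1.6, -1.21)  len=1.0752
  (v2,v7,v6) [-++] → (-0.4756, 1.6, -0.39688)–(-0.4756, 1.6, -1.21)  len=0.8131

Chained into 1 loop(s):
  loop 1: 8 segments, perimeter = 11.2400
Total perimeter = 11.240


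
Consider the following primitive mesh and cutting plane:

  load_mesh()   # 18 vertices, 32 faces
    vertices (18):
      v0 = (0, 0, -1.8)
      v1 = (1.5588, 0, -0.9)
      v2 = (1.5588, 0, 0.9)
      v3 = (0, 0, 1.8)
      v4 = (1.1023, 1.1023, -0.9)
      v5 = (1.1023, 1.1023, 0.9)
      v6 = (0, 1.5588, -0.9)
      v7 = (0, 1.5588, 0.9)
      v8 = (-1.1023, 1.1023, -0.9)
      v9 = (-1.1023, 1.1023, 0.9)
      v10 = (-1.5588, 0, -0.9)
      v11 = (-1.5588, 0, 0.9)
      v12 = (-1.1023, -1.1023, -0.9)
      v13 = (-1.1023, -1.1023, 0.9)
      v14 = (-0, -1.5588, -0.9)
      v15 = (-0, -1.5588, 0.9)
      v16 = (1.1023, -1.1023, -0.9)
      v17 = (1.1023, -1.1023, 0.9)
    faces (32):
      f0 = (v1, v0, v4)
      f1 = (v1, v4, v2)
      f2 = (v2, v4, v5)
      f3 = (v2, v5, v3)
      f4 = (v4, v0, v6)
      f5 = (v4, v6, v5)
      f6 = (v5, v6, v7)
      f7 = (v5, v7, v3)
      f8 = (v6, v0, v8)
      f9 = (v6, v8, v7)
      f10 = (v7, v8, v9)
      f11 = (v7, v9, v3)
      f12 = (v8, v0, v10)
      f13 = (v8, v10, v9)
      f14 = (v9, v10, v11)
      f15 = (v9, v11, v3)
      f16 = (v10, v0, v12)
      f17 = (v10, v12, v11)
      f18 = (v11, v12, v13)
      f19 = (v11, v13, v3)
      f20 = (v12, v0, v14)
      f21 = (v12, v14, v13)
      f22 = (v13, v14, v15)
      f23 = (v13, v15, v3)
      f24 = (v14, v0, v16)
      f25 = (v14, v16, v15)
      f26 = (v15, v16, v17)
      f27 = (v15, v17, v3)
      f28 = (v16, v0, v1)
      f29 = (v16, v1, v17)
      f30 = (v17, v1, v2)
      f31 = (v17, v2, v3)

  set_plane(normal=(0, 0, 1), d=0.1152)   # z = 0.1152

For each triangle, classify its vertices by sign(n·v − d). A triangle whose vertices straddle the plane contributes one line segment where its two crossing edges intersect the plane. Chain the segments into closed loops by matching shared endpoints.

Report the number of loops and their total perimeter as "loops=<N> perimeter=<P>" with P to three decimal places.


loops=1 perimeter=9.545

Straddling triangles (16 of 32):
  (v1,v4,v2) [--+] → (1.35977, 0.480603, 0.1152)–(1.5588, 0, 0.1152)  len=0.5202
  (v2,v4,v5) [+-+] → (1.35977, 0.480603, 0.1152)–(1.1023, 1.1023, 0.1152)  len=0.6729
  (v4,v6,v5) [--+] → (0.621697, 1.30133, 0.1152)–(1.1023, 1.1023, 0.1152)  len=0.5202
  (v5,v6,v7) [+-+] → (0.621697, 1.30133, 0.1152)–(0, 1.5588, 0.1152)  len=0.6729
  (v6,v8,v7) [--+] → (-0.480603, 1.35977, 0.1152)–(0, 1.5588, 0.1152)  len=0.5202
  (v7,v8,v9) [+-+] → (-0.480603, 1.35977, 0.1152)–(-1.1023, 1.1023, 0.1152)  len=0.6729
  (v8,v10,v9) [--+] → (-1.30133, 0.621697, 0.1152)–(-1.1023, 1.1023, 0.1152)  len=0.5202
  (v9,v10,v11) [+-+] → (-1.30133, 0.621697, 0.1152)–(-1.5588, 0, 0.1152)  len=0.6729
  (v10,v12,v11) [--+] → (-1.35977, -0.480603, 0.1152)–(-1.5588, 0, 0.1152)  len=0.5202
  (v11,v12,v13) [+-+] → (-1.35977, -0.480603, 0.1152)–(-1.1023, -1.1023, 0.1152)  len=0.6729
  (v12,v14,v13) [--+] → (-0.621697, -1.30133, 0.1152)–(-1.1023, -1.1023, 0.1152)  len=0.5202
  (v13,v14,v15) [+-+] → (-0.621697, -1.30133, 0.1152)–(0, -1.5588, 0.1152)  len=0.6729
  (v14,v16,v15) [--+] → (0.480603, -1.35977, 0.1152)–(0, -1.5588, 0.1152)  len=0.5202
  (v15,v16,v17) [+-+] → (0.480603, -1.35977, 0.1152)–(1.1023, -1.1023, 0.1152)  len=0.6729
  (v16,v1,v17) [--+] → (1.30133, -0.621697, 0.1152)–(1.1023, -1.1023, 0.1152)  len=0.5202
  (v17,v1,v2) [+-+] → (1.30133, -0.621697, 0.1152)–(1.5588, 0, 0.1152)  len=0.6729

Chained into 1 loop(s):
  loop 1: 16 segments, perimeter = 9.5447
Total perimeter = 9.545


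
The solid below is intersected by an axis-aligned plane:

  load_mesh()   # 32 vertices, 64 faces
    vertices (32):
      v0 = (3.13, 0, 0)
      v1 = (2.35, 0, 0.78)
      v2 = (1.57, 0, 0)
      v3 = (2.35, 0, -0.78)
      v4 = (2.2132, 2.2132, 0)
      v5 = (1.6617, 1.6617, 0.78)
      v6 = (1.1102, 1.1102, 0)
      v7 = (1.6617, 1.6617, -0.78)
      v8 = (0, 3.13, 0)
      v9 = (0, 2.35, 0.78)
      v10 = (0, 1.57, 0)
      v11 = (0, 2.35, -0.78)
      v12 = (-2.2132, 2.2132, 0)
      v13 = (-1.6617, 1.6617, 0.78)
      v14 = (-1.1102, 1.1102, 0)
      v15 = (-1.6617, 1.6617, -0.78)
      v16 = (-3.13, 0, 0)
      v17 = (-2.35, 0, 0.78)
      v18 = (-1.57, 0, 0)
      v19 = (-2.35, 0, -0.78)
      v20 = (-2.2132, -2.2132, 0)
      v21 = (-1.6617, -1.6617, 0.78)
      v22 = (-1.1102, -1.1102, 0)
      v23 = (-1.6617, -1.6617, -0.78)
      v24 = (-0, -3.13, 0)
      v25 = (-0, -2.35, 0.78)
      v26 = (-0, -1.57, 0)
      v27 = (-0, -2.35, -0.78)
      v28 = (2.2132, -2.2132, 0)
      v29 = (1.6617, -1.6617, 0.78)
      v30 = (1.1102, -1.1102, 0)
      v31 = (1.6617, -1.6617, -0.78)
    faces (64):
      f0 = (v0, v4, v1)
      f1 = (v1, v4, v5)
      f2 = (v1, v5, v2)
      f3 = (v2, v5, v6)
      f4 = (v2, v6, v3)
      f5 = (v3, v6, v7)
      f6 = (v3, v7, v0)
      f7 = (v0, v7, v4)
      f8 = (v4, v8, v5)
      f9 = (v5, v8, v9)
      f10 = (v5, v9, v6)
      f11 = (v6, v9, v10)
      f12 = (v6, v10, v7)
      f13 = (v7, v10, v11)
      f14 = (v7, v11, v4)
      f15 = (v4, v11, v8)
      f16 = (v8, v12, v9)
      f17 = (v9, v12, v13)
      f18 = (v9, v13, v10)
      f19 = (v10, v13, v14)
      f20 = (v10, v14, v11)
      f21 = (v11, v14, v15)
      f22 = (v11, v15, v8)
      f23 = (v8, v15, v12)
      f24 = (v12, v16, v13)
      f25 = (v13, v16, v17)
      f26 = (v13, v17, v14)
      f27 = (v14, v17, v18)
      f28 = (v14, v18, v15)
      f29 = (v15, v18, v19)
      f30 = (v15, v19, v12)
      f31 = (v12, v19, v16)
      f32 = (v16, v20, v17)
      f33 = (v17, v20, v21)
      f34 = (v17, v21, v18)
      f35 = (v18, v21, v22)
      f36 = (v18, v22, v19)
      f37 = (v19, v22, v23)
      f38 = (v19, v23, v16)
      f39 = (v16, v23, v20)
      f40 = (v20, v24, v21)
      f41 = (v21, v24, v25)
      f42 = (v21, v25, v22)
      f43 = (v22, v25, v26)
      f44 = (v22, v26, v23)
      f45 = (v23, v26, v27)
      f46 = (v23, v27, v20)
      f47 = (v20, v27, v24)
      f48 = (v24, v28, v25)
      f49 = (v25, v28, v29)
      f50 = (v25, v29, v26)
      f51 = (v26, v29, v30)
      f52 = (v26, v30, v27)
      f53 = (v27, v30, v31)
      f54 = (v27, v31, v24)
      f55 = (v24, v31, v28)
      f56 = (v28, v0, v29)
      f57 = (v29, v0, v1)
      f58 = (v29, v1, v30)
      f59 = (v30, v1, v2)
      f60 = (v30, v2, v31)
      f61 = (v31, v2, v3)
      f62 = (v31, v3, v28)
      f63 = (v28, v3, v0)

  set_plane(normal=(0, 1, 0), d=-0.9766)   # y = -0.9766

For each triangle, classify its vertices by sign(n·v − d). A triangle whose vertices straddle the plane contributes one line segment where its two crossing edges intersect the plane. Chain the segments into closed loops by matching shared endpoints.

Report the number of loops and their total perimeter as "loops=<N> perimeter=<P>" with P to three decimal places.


Straddling triangles (16 of 64):
  (v16,v20,v17) [+-+] → (-2.72545, -0.9766, 0)–(-2.28964, -0.9766, 0.435816)  len=0.6163
  (v17,v20,v21) [+--] → (-2.28964, -0.9766, 0.435816)–(-1.94548, -0.9766, 0.78)  len=0.4867
  (v17,v21,v18) [+-+] → (-1.94548, -0.9766, 0.78)–(-1.62389, -0.9766, 0.458415)  len=0.4548
  (v18,v21,v22) [+--] → (-1.62389, -0.9766, 0.458415)–(-1.16553, -0.9766, 0)  len=0.6483
  (v18,v22,v19) [+-+] → (-1.16553, -0.9766, 0)–(-1.2594, -0.9766, -0.0938642)  len=0.1327
  (v19,v22,v23) [+--] → (-1.2594, -0.9766, -0.0938642)–(-1.94548, -0.9766, -0.78)  len=0.9703
  (v19,v23,v16) [+-+] → (-1.94548, -0.9766, -0.78)–(-2.26706, -0.9766, -0.458415)  len=0.4548
  (v16,v23,v20) [+--] → (-2.26706, -0.9766, -0.458415)–(-2.72545, -0.9766, 0)  len=0.6483
  (v28,v0,v29) [-+-] → (2.72545, -0.9766, 0)–(2.26706, -0.9766, 0.458415)  len=0.6483
  (v29,v0,v1) [-++] → (2.26706, -0.9766, 0.458415)–(1.94548, -0.9766, 0.78)  len=0.4548
  (v29,v1,v30) [-+-] → (1.94548, -0.9766, 0.78)–(1.2594, -0.9766, 0.0938642)  len=0.9703
  (v30,v1,v2) [-++] → (1.2594, -0.9766, 0.0938642)–(1.16553, -0.9766, 0)  len=0.1327
  (v30,v2,v31) [-+-] → (1.16553, -0.9766, 0)–(1.62389, -0.9766, -0.458415)  len=0.6483
  (v31,v2,v3) [-++] → (1.62389, -0.9766, -0.458415)–(1.94548, -0.9766, -0.78)  len=0.4548
  (v31,v3,v28) [-+-] → (1.94548, -0.9766, -0.78)–(2.28964, -0.9766, -0.435816)  len=0.4867
  (v28,v3,v0) [-++] → (2.28964, -0.9766, -0.435816)–(2.72545, -0.9766, 0)  len=0.6163

Chained into 2 loop(s):
  loop 1: 8 segments, perimeter = 4.4122
  loop 2: 8 segments, perimeter = 4.4122
Total perimeter = 8.824

loops=2 perimeter=8.824


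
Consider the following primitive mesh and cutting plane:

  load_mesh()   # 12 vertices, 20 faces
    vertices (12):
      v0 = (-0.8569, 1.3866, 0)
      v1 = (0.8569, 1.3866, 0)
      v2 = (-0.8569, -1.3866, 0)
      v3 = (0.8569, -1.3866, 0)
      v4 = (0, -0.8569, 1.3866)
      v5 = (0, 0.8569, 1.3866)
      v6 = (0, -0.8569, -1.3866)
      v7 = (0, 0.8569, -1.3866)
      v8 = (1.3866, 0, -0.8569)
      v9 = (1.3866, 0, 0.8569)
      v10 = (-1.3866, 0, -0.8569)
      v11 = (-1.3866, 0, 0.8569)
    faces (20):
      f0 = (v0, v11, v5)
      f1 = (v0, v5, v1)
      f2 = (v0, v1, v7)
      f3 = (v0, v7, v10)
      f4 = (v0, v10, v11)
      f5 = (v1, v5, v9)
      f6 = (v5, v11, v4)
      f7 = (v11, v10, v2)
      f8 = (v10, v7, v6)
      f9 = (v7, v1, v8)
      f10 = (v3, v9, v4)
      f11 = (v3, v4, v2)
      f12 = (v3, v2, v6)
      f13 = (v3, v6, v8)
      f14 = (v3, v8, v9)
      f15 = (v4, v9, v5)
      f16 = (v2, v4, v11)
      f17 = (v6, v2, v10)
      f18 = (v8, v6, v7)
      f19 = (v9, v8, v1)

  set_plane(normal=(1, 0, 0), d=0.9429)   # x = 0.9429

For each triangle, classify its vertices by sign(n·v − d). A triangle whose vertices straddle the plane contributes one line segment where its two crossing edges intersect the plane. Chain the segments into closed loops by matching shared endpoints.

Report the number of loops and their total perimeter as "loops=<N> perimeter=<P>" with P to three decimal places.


Straddling triangles (8 of 20):
  (v1,v5,v9) [--+] → (0.9429, 0.274201, 1.0264)–(0.9429, 1.16148, 0.139123)  len=1.2548
  (v7,v1,v8) [--+] → (0.9429, 1.16148, -0.139123)–(0.9429, 0.274201, -1.0264)  len=1.2548
  (v3,v9,v4) [-+-] → (0.9429, -1.16148, 0.139123)–(0.9429, -0.274201, 1.0264)  len=1.2548
  (v3,v6,v8) [--+] → (0.9429, -0.274201, -1.0264)–(0.9429, -1.16148, -0.139123)  len=1.2548
  (v3,v8,v9) [-++] → (0.9429, -1.16148, -0.139123)–(0.9429, -1.16148, 0.139123)  len=0.2782
  (v4,v9,v5) [-+-] → (0.9429, -0.274201, 1.0264)–(0.9429, 0.274201, 1.0264)  len=0.5484
  (v8,v6,v7) [+--] → (0.9429, -0.274201, -1.0264)–(0.9429, 0.274201, -1.0264)  len=0.5484
  (v9,v8,v1) [++-] → (0.9429, 1.16148, -0.139123)–(0.9429, 1.16148, 0.139123)  len=0.2782

Chained into 1 loop(s):
  loop 1: 8 segments, perimeter = 6.6725
Total perimeter = 6.672

loops=1 perimeter=6.672


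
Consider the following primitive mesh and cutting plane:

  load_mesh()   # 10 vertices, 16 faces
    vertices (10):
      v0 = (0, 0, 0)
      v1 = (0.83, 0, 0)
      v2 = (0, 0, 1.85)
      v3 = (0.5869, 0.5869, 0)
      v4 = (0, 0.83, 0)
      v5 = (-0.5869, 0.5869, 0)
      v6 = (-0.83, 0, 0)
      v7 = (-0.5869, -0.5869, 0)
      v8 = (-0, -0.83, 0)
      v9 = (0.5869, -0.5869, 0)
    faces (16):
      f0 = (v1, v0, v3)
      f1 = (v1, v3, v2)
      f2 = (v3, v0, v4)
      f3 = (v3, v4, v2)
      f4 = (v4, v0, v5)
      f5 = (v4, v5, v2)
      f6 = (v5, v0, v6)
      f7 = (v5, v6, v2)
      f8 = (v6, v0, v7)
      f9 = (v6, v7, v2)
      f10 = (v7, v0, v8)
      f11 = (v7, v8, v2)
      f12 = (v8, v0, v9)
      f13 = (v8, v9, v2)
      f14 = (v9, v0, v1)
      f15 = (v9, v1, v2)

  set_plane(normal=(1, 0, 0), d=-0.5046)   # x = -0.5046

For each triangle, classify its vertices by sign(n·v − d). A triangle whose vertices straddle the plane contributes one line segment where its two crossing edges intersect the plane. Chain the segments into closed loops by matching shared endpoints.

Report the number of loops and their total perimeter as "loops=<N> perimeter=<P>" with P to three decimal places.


loops=1 perimeter=3.184

Straddling triangles (8 of 16):
  (v4,v0,v5) [++-] → (-0.5046, 0.5046, 0)–(-0.5046, 0.62099, 0)  len=0.1164
  (v4,v5,v2) [+-+] → (-0.5046, 0.62099, 0)–(-0.5046, 0.5046, 0.259422)  len=0.2843
  (v5,v0,v6) [-+-] → (-0.5046, 0.5046, 0)–(-0.5046, 0, 0)  len=0.5046
  (v5,v6,v2) [--+] → (-0.5046, 0, 0.725289)–(-0.5046, 0.5046, 0.259422)  len=0.6868
  (v6,v0,v7) [-+-] → (-0.5046, 0, 0)–(-0.5046, -0.5046, 0)  len=0.5046
  (v6,v7,v2) [--+] → (-0.5046, -0.5046, 0.259422)–(-0.5046, 0, 0.725289)  len=0.6868
  (v7,v0,v8) [-++] → (-0.5046, -0.5046, 0)–(-0.5046, -0.62099, 0)  len=0.1164
  (v7,v8,v2) [-++] → (-0.5046, -0.62099, 0)–(-0.5046, -0.5046, 0.259422)  len=0.2843

Chained into 1 loop(s):
  loop 1: 8 segments, perimeter = 3.1842
Total perimeter = 3.184
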